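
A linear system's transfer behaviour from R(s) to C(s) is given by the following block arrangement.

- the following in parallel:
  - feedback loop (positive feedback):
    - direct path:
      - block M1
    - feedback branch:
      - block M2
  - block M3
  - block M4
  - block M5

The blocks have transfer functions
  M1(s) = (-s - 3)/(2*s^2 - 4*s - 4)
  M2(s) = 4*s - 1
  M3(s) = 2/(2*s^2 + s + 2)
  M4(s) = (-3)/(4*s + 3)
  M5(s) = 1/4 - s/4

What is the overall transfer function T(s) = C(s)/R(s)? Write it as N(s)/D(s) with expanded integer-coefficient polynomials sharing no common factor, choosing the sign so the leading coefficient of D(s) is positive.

1. reduce the feedback loop with forward M1 and return M2: (-s - 3)/(6*s^2 + 7*s - 7)
2. add [M1/(1-M1*M2)], M3, M4, M5 (parallel); the result is T(s) itself (integer coefficients, no common factor, positive leading denominator coefficient)

Therefore the answer is (-48*s^6 - 68*s^5 - 140*s^4 - 147*s^3 + 222*s^2 - 289*s - 114)/(192*s^5 + 464*s^4 + 320*s^3 + 172*s^2 - 140*s - 168).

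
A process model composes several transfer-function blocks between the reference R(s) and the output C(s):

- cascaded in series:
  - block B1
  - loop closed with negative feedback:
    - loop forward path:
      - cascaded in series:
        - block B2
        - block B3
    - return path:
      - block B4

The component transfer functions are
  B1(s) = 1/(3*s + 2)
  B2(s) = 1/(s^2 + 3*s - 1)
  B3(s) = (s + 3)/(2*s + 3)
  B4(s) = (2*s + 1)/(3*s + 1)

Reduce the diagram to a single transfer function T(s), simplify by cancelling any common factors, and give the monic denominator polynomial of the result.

The answer is s^5 + 11*s^4/2 + 77*s^3/9 + 79*s^2/18 + 5*s/9.

Reasoning:
(1) reduce the series chain B2, B3 -> (s + 3)/(2*s^3 + 9*s^2 + 7*s - 3)
(2) close the feedback loop around (B2*B3), B4 -> (3*s^2 + 10*s + 3)/(6*s^4 + 29*s^3 + 32*s^2 + 5*s)
(3) multiply B1, [(B2*B3)/(1+(B2*B3)*B4)] (series) -> (3*s^2 + 10*s + 3)/(18*s^5 + 99*s^4 + 154*s^3 + 79*s^2 + 10*s)
T(s) is the step-3 result (common factors already cancelled). Leading coefficient of the denominator: 18. Divide through by 18 for the monic polynomial.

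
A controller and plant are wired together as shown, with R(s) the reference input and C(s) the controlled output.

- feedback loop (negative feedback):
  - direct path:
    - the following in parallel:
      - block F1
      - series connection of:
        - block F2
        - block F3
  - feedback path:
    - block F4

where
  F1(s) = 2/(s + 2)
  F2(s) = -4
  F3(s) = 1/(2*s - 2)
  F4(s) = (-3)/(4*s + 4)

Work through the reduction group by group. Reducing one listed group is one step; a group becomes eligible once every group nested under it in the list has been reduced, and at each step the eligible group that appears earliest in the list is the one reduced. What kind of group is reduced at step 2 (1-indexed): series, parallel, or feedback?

1. combine F2, F3 in series
2. add F1, (F2*F3) (parallel)
3. close the feedback loop around (F1+(F2*F3)), F4
Step 2 collapses a parallel group.

Therefore the answer is parallel.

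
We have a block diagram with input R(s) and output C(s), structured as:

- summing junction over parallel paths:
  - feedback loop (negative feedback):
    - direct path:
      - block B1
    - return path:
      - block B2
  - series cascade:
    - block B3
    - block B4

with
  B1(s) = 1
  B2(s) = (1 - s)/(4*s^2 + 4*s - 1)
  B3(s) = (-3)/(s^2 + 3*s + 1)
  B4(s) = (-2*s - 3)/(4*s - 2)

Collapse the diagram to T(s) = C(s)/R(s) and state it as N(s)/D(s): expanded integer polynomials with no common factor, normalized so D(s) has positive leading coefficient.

First reduce the diagram to T(s).

Step 1. feedback reduction of B1, B2, giving (4*s^2 + 4*s - 1)/(4*s^2 + 3*s)
Step 2. combine B3, B4 in series, giving (6*s + 9)/(4*s^3 + 10*s^2 - 2*s - 2)
Step 3. add [B1/(1+B1*B2)], (B3*B4) (parallel); the result is T(s) itself (integer coefficients, no common factor, positive leading denominator coefficient)

Answer: (16*s^5 + 56*s^4 + 52*s^3 + 28*s^2 + 21*s + 2)/(16*s^5 + 52*s^4 + 22*s^3 - 14*s^2 - 6*s)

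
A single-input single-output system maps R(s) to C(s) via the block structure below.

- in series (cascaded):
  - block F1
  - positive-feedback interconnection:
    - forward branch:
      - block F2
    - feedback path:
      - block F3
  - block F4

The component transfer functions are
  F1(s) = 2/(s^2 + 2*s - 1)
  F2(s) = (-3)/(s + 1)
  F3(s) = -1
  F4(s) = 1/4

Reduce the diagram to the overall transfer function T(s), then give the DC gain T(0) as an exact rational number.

Step 1 - apply the feedback formula to F2, F3, giving (-3)/(s - 2)
Step 2 - cascade F1, [F2/(1-F2*F3)], F4, giving (-3)/(2*s^3 - 10*s + 4)
The step-2 result is T(s). Setting s = 0: T(0) = -3/4.

Hence the answer: -3/4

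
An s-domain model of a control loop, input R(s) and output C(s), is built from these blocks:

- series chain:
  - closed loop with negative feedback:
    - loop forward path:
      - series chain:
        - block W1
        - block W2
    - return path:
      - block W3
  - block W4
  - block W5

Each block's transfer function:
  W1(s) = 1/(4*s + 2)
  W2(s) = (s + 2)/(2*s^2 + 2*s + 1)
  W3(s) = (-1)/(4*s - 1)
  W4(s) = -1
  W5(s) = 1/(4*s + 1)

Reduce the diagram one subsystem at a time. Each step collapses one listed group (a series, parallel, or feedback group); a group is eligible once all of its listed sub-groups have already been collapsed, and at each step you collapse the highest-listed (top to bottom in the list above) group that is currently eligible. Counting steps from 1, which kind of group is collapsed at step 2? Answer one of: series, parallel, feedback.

Step 1 - reduce the series chain W1, W2
Step 2 - close the feedback loop around (W1*W2), W3
Step 3 - combine [(W1*W2)/(1+(W1*W2)*W3)], W4, W5 in series
At step 2 the group reduced is feedback.

Answer: feedback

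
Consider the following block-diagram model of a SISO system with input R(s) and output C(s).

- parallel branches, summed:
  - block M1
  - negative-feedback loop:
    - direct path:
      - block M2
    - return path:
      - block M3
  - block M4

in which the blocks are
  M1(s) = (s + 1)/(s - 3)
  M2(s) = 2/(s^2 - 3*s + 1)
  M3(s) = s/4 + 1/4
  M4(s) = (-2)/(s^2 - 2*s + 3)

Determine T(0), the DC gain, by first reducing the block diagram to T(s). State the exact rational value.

Step 1: reduce the feedback loop with forward M2 and return M3, giving 4/(2*s^2 - 5*s + 3)
Step 2: add M1, [M2/(1+M2*M3)], M4 (parallel), giving (2*s^5 - 7*s^4 + 10*s^3 - 12*s - 9)/(2*s^5 - 15*s^4 + 46*s^3 - 78*s^2 + 72*s - 27)
Step 2 gives the overall T(s). Then T(0) = -9/(-27) = 1/3.

Therefore the answer is 1/3.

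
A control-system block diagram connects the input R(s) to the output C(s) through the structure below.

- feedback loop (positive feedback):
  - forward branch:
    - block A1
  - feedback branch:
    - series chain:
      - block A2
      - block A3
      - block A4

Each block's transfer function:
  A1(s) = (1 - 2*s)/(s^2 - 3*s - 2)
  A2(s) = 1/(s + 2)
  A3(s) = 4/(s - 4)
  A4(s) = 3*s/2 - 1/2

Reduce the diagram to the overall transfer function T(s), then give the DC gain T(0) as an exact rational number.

Step 1: reduce the series chain A2, A3, A4: (6*s - 2)/(s^2 - 2*s - 8)
Step 2: feedback reduction of A1, (A2*A3*A4): (-2*s^3 + 5*s^2 + 14*s - 8)/(s^4 - 5*s^3 + 8*s^2 + 18*s + 18)
That last expression is T(s); at s = 0 only the constant terms survive, so T(0) = -8/18 = -4/9.

Hence the answer: -4/9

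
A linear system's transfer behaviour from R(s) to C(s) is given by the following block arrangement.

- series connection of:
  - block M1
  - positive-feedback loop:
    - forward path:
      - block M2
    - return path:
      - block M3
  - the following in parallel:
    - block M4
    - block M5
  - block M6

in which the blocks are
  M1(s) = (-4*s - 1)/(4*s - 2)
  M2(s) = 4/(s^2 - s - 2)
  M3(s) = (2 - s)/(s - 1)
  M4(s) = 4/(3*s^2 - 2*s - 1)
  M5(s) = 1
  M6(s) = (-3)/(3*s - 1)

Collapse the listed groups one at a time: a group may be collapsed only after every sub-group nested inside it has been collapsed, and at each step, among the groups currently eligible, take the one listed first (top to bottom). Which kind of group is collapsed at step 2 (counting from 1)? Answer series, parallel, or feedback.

(1) reduce the feedback loop with forward M2 and return M3
(2) combine M4, M5 in parallel
(3) cascade M1, [M2/(1-M2*M3)], (M4+M5), M6
Step 2: parallel.

Therefore the answer is parallel.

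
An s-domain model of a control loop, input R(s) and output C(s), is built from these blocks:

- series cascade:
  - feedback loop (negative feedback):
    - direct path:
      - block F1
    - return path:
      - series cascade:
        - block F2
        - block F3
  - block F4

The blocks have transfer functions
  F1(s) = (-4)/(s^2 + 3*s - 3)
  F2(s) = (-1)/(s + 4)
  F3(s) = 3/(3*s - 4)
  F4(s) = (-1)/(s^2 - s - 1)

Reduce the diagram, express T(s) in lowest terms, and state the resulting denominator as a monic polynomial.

1. multiply F2, F3 (series): (-3)/(3*s^2 + 8*s - 16)
2. feedback reduction of F1, (F2*F3): (-12*s^2 - 32*s + 64)/(3*s^4 + 17*s^3 - s^2 - 72*s + 60)
3. reduce the series chain [F1/(1+F1*(F2*F3))], F4: (12*s^2 + 32*s - 64)/(3*s^6 + 14*s^5 - 21*s^4 - 88*s^3 + 133*s^2 + 12*s - 60)
T(s) is the step-3 result (common factors already cancelled). Leading coefficient of the denominator: 3. Divide through by 3 for the monic polynomial.

Answer: s^6 + 14*s^5/3 - 7*s^4 - 88*s^3/3 + 133*s^2/3 + 4*s - 20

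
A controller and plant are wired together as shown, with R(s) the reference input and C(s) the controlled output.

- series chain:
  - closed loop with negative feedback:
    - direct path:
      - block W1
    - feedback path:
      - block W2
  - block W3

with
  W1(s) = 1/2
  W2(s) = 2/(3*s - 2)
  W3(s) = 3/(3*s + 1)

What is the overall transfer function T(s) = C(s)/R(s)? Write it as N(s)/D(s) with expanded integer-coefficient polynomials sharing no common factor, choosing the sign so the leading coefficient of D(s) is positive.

(1) collapse the loop (W1 forward, W2 return) = (3*s - 2)/(6*s - 2)
(2) cascade [W1/(1+W1*W2)], W3, which is the overall transfer function T(s) = C(s)/R(s) in lowest terms

Final answer: (9*s - 6)/(18*s^2 - 2)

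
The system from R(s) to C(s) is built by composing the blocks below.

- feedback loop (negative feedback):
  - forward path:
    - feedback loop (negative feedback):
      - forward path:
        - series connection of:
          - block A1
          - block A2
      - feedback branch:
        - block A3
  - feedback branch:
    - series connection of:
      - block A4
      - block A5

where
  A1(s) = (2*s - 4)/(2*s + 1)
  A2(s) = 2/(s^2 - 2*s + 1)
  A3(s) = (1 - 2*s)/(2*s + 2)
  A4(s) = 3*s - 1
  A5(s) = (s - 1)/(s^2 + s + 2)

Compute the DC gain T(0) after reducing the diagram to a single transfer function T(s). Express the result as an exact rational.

Step 1: reduce the series chain A1, A2 -> (4*s - 8)/(2*s^3 - 3*s^2 + 1)
Step 2: reduce the feedback loop with forward (A1*A2) and return A3 -> (4*s^2 - 4*s - 8)/(2*s^4 - s^3 - 7*s^2 + 11*s - 3)
Step 3: combine A4, A5 in series -> (3*s^2 - 4*s + 1)/(s^2 + s + 2)
Step 4: apply the feedback formula to [(A1*A2)/(1+(A1*A2)*A3)], (A4*A5) -> (4*s^4 - 4*s^2 - 16*s - 16)/(2*s^6 + s^5 + 8*s^4 - 26*s^3 - 10*s^2 + 47*s - 14)
Evaluating the step-4 result (the overall T(s)) at s = 0 gives T(0) = -16/(-14) = 8/7.

Final answer: 8/7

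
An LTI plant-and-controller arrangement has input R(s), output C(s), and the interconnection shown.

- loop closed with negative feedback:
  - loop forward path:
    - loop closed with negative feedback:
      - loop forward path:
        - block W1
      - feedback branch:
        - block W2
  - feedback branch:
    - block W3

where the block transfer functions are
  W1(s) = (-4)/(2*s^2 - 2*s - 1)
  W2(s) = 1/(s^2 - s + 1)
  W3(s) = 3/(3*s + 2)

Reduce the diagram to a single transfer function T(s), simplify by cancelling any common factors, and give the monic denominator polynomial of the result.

First reduce the diagram to T(s).

Step 1. reduce the feedback loop with forward W1 and return W2, giving (-4*s^2 + 4*s - 4)/(2*s^4 - 4*s^3 + 3*s^2 - s - 5)
Step 2. feedback reduction of [W1/(1+W1*W2)], W3, giving (-12*s^3 + 4*s^2 - 4*s - 8)/(6*s^5 - 8*s^4 + s^3 - 9*s^2 - 5*s - 22)
T(s) is the step-2 result (common factors already cancelled). Leading coefficient of the denominator: 6. Divide through by 6 for the monic polynomial.

Answer: s^5 - 4*s^4/3 + s^3/6 - 3*s^2/2 - 5*s/6 - 11/3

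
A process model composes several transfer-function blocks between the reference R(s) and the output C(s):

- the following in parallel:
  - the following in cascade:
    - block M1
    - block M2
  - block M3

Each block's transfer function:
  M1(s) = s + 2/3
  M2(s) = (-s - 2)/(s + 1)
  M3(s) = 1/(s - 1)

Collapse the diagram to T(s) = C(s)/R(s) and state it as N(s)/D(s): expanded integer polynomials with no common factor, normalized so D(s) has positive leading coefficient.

Step 1: multiply M1, M2 (series) = (-3*s^2 - 8*s - 4)/(3*s + 3)
Step 2: add (M1*M2), M3 (parallel): this yields T(s), and no further normalization is needed

Answer: (-3*s^3 - 5*s^2 + 7*s + 7)/(3*s^2 - 3)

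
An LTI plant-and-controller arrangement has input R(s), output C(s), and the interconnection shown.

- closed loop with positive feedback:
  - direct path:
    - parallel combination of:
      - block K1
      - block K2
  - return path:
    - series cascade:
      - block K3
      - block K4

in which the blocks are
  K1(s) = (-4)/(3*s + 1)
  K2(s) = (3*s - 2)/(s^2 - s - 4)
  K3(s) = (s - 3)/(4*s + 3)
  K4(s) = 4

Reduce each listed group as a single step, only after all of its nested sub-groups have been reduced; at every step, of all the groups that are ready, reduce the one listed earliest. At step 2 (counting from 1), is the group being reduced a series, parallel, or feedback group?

Answer: series

Working:
Step 1. add K1, K2 (parallel)
Step 2. cascade K3, K4
Step 3. reduce the feedback loop with forward (K1+K2) and return (K3*K4)
The group at step 2 is a series group.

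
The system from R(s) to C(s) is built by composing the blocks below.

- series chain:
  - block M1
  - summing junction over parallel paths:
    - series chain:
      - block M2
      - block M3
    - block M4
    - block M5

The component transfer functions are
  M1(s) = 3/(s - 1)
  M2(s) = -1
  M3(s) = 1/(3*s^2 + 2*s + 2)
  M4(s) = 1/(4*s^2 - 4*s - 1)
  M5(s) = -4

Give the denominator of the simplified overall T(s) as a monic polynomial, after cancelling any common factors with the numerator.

The answer is s^5 - 4*s^4/3 + s^3/12 - 7*s^2/12 + 2*s/3 + 1/6.

Reasoning:
[1] multiply M2, M3 (series); result (-1)/(3*s^2 + 2*s + 2)
[2] add (M2*M3), M4, M5 (parallel); result (-48*s^4 + 16*s^3 + 11*s^2 + 46*s + 11)/(12*s^4 - 4*s^3 - 3*s^2 - 10*s - 2)
[3] multiply M1, ((M2*M3)+M4+M5) (series); result (-144*s^4 + 48*s^3 + 33*s^2 + 138*s + 33)/(12*s^5 - 16*s^4 + s^3 - 7*s^2 + 8*s + 2)
The result of step 3 is T(s) in lowest terms. Its denominator has leading coefficient 12; dividing the denominator through by 12 makes it monic.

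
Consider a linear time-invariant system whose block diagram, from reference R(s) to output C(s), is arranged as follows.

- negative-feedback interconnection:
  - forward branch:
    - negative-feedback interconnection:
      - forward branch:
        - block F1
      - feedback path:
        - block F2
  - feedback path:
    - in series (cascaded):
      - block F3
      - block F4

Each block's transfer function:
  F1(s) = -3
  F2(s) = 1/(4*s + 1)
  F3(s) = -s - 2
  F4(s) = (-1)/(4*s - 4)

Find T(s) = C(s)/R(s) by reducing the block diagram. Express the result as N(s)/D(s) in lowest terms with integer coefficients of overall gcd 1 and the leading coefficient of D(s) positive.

(1) feedback reduction of F1, F2, giving (-12*s - 3)/(4*s - 2)
(2) reduce the series chain F3, F4, giving (s + 2)/(4*s - 4)
(3) feedback reduction of [F1/(1+F1*F2)], (F3*F4): this yields T(s), and no further normalization is needed

Hence the answer: (-48*s^2 + 36*s + 12)/(4*s^2 - 51*s + 2)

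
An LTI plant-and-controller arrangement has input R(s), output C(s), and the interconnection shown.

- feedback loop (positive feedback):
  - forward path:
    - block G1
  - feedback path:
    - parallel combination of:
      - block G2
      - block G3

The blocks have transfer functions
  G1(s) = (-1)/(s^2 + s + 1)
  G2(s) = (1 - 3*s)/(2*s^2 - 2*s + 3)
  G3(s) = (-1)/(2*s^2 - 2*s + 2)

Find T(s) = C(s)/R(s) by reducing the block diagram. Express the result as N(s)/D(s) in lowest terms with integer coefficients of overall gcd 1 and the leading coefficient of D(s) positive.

1. reduce the parallel group G2, G3 -> (-6*s^3 + 6*s^2 - 6*s - 1)/(4*s^4 - 8*s^3 + 14*s^2 - 10*s + 6)
2. collapse the loop (G1 forward, (G2+G3) return) - this is the overall T(s), already in the required normalized form

Hence the answer: (-4*s^4 + 8*s^3 - 14*s^2 + 10*s - 6)/(4*s^6 - 4*s^5 + 10*s^4 - 10*s^3 + 16*s^2 - 10*s + 5)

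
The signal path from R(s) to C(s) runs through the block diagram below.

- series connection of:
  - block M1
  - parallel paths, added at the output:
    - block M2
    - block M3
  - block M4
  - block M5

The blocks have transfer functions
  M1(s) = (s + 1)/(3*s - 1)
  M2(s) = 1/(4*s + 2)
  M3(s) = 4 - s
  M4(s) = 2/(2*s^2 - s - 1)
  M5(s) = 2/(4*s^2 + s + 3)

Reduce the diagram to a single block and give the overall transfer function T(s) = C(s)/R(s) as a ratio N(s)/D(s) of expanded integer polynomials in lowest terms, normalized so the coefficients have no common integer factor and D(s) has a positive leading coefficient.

Reducing step by step:

Step 1. reduce the parallel group M2, M3 gives (-4*s^2 + 14*s + 9)/(4*s + 2)
Step 2. cascade M1, (M2+M3), M4, M5, which is the overall transfer function T(s) = C(s)/R(s) in lowest terms

Answer: (-8*s^3 + 20*s^2 + 46*s + 18)/(48*s^6 - 4*s^5 - 4*s^4 - 21*s^3 - 23*s^2 + s + 3)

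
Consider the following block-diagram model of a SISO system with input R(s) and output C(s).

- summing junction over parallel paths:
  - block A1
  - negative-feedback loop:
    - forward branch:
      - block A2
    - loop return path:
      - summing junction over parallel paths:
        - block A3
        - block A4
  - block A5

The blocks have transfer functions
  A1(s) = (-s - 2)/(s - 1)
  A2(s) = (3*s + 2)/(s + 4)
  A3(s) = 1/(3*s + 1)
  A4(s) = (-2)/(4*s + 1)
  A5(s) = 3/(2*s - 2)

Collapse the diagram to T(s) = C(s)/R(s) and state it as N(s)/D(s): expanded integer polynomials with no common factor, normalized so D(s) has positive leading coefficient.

Step 1. sum the parallel branches A3, A4, giving (-2*s - 1)/(12*s^2 + 7*s + 1)
Step 2. apply the feedback formula to A2, (A3+A4), giving (36*s^3 + 45*s^2 + 17*s + 2)/(12*s^3 + 49*s^2 + 22*s + 2)
Step 3. parallel reduction of A1, [A2/(1+A2*(A3+A4))], A5: this yields T(s), and no further normalization is needed

Final answer: (48*s^4 - 92*s^3 - 149*s^2 - 56*s - 6)/(24*s^4 + 74*s^3 - 54*s^2 - 40*s - 4)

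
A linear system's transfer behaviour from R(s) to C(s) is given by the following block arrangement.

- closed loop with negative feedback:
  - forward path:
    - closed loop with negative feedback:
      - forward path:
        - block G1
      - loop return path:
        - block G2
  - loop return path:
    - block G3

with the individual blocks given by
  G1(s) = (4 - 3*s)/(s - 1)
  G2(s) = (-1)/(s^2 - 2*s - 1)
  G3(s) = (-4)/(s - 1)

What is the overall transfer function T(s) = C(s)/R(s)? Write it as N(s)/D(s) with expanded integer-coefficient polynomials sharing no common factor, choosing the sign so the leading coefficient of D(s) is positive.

The answer is (-3*s^4 + 13*s^3 - 15*s^2 + s + 4)/(s^4 + 8*s^3 - 33*s^2 + 13*s + 19).

Reasoning:
1. close the feedback loop around G1, G2: (-3*s^3 + 10*s^2 - 5*s - 4)/(s^3 - 3*s^2 + 4*s - 3)
2. collapse the loop ([G1/(1+G1*G2)] forward, G3 return); the result is T(s) itself (integer coefficients, no common factor, positive leading denominator coefficient)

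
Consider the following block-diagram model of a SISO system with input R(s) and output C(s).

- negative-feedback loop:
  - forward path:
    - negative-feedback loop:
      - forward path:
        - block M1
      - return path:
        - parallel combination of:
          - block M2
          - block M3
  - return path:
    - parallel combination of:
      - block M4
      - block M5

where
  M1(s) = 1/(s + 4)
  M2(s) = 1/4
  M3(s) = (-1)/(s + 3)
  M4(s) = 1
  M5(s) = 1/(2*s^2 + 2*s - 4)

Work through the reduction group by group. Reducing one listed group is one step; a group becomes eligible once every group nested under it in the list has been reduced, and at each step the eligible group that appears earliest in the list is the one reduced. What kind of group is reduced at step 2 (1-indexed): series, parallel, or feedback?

1. sum the parallel branches M2, M3
2. feedback reduction of M1, (M2+M3)
3. combine M4, M5 in parallel
4. feedback reduction of [M1/(1+M1*(M2+M3))], (M4+M5)
Step 2 collapses a feedback group.

Therefore the answer is feedback.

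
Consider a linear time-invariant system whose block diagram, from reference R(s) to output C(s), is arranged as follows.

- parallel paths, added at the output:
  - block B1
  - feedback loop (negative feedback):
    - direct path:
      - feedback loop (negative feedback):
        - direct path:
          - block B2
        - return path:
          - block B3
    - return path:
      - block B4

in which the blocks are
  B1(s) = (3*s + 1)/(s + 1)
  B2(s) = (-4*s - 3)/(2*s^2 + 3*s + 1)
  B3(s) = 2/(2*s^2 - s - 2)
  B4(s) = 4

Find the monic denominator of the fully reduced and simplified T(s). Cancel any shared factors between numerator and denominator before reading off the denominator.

Step 1. close the feedback loop around B2, B3; result (-8*s^3 - 2*s^2 + 11*s + 6)/(4*s^4 + 4*s^3 - 5*s^2 - 15*s - 8)
Step 2. feedback reduction of [B2/(1+B2*B3)], B4; result (-8*s^3 - 2*s^2 + 11*s + 6)/(4*s^4 - 28*s^3 - 13*s^2 + 29*s + 16)
Step 3. sum the parallel branches B1, [[B2/(1+B2*B3)]/(1+[B2/(1+B2*B3)]*B4)]; result (12*s^5 - 88*s^4 - 77*s^3 + 83*s^2 + 94*s + 22)/(4*s^5 - 24*s^4 - 41*s^3 + 16*s^2 + 45*s + 16)
Step 3 gives the fully reduced T(s), with no common factor left to cancel. The denominator's leading coefficient is 4, so divide each of its coefficients by 4 to get the monic form.

Hence the answer: s^5 - 6*s^4 - 41*s^3/4 + 4*s^2 + 45*s/4 + 4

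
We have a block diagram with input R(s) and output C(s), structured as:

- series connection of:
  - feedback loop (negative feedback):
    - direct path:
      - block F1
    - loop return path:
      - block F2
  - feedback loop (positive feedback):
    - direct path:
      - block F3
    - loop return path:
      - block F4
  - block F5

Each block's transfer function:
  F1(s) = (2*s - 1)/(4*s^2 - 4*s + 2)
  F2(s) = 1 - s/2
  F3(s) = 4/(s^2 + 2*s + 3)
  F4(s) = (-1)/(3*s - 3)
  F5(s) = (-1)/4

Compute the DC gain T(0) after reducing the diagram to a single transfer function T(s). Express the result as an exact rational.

Step 1 - apply the feedback formula to F1, F2; result (4*s - 2)/(6*s^2 - 3*s + 2)
Step 2 - collapse the loop (F3 forward, F4 return); result (12*s - 12)/(3*s^3 + 3*s^2 + 3*s - 5)
Step 3 - reduce the series chain [F1/(1+F1*F2)], [F3/(1-F3*F4)], F5; result (-12*s^2 + 18*s - 6)/(18*s^5 + 9*s^4 + 15*s^3 - 33*s^2 + 21*s - 10)
Evaluating the step-3 result (the overall T(s)) at s = 0 gives T(0) = -6/(-10) = 3/5.

Final answer: 3/5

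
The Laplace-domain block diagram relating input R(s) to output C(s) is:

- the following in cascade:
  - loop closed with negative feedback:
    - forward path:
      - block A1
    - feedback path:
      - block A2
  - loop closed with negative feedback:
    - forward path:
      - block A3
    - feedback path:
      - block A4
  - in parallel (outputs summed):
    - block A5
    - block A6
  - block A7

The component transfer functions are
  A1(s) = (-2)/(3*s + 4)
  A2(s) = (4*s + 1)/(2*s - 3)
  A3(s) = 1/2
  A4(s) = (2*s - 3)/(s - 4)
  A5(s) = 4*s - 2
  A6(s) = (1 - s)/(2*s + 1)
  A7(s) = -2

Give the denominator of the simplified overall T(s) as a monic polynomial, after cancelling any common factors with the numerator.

1. close the feedback loop around A1, A2 = (6 - 4*s)/(6*s^2 - 9*s - 14)
2. close the feedback loop around A3, A4 = (s - 4)/(4*s - 11)
3. add A5, A6 (parallel) = (8*s^2 - s - 1)/(2*s + 1)
4. series reduction of [A1/(1+A1*A2)], [A3/(1+A3*A4)], (A5+A6), A7 = (64*s^4 - 360*s^3 + 420*s^2 - 4*s - 48)/(48*s^4 - 180*s^3 - 16*s^2 + 351*s + 154)
That last expression is T(s), already simplified. Scaling its denominator by 1/48 (the reciprocal of the leading coefficient) yields the monic denominator.

Final answer: s^4 - 15*s^3/4 - s^2/3 + 117*s/16 + 77/24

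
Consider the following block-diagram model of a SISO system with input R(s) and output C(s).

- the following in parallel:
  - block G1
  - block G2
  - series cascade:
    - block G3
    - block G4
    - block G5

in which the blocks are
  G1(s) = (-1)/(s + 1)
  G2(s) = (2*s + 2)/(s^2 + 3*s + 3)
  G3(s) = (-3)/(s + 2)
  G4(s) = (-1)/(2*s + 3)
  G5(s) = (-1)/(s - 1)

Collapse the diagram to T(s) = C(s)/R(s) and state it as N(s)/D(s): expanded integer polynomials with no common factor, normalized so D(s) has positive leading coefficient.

Reducing step by step:

(1) combine G3, G4, G5 in series gives (-3)/(2*s^3 + 5*s^2 - s - 6)
(2) combine G1, G2, (G3*G4*G5) in parallel, giving the overall T(s)

Answer: (2*s^5 + 7*s^4 - s^3 - 24*s^2 - 23*s - 3)/(2*s^6 + 13*s^5 + 31*s^4 + 26*s^3 - 15*s^2 - 39*s - 18)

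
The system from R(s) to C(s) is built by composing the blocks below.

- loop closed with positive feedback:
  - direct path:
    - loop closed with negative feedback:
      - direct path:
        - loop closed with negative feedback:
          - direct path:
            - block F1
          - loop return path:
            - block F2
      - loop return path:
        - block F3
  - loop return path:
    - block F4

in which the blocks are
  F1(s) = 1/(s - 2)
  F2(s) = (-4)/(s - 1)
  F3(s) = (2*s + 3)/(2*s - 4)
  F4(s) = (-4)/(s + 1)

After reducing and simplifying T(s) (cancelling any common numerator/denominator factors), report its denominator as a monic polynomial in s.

Step 1. collapse the loop (F1 forward, F2 return) -> (s - 1)/(s^2 - 3*s - 2)
Step 2. reduce the feedback loop with forward [F1/(1+F1*F2)] and return F3 -> (2*s^2 - 6*s + 4)/(2*s^3 - 8*s^2 + 9*s + 5)
Step 3. reduce the feedback loop with forward [[F1/(1+F1*F2)]/(1+[F1/(1+F1*F2)]*F3)] and return F4 -> (2*s^3 - 4*s^2 - 2*s + 4)/(2*s^4 - 6*s^3 + 9*s^2 - 10*s + 21)
The result of step 3 is T(s) in lowest terms. Its denominator has leading coefficient 2; dividing the denominator through by 2 makes it monic.

Final answer: s^4 - 3*s^3 + 9*s^2/2 - 5*s + 21/2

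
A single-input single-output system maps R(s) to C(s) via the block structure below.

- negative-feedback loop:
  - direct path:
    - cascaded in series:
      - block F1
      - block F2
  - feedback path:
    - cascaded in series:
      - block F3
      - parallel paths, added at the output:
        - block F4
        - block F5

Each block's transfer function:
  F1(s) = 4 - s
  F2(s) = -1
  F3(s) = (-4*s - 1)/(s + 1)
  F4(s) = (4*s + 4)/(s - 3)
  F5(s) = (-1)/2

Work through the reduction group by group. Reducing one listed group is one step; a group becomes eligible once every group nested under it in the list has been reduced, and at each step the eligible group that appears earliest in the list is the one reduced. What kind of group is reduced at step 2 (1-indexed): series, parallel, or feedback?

(1) multiply F1, F2 (series)
(2) sum the parallel branches F4, F5
(3) series reduction of F3, (F4+F5)
(4) reduce the feedback loop with forward (F1*F2) and return (F3*(F4+F5))
So the answer for step 2 is parallel.

Hence the answer: parallel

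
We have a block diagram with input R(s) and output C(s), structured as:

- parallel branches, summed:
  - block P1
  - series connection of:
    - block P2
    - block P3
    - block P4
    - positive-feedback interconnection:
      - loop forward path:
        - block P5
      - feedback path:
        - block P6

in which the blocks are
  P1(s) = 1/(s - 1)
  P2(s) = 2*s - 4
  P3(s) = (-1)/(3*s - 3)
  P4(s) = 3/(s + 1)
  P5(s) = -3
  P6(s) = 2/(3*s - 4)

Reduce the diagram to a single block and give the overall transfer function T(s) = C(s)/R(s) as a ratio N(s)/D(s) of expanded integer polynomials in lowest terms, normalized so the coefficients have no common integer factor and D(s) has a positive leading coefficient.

First reduce the diagram to T(s).

Step 1 - close the feedback loop around P5, P6 = (12 - 9*s)/(3*s + 2)
Step 2 - multiply P2, P3, P4, [P5/(1-P5*P6)] (series) = (18*s^2 - 60*s + 48)/(3*s^3 + 2*s^2 - 3*s - 2)
Step 3 - parallel reduction of P1, (P2*P3*P4*[P5/(1-P5*P6)]), which is the overall transfer function T(s) = C(s)/R(s) in lowest terms

Answer: (21*s^2 - 55*s + 50)/(3*s^3 + 2*s^2 - 3*s - 2)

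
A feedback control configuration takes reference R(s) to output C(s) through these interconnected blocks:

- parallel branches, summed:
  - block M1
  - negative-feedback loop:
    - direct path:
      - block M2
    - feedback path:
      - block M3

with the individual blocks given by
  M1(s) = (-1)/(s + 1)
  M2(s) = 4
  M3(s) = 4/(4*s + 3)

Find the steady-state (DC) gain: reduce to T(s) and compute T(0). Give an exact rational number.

First reduce the diagram to T(s).

(1) reduce the feedback loop with forward M2 and return M3 -> (16*s + 12)/(4*s + 19)
(2) parallel reduction of M1, [M2/(1+M2*M3)] -> (16*s^2 + 24*s - 7)/(4*s^2 + 23*s + 19)
DC gain: substitute s = 0 into T(s) from step 2: T(0) = -7/19.

Answer: -7/19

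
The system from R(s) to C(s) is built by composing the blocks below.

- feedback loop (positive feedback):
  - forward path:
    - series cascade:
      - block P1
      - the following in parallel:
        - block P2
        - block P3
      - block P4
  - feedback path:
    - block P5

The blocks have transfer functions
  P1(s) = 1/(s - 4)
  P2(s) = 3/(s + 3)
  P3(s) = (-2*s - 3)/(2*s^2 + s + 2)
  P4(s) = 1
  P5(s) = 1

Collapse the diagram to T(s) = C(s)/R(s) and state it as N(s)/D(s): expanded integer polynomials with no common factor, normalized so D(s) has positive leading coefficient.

The answer is (4*s^2 - 6*s - 3)/(2*s^4 - s^3 - 27*s^2 - 8*s - 21).

Reasoning:
1. combine P2, P3 in parallel = (4*s^2 - 6*s - 3)/(2*s^3 + 7*s^2 + 5*s + 6)
2. reduce the series chain P1, (P2+P3), P4 = (4*s^2 - 6*s - 3)/(2*s^4 - s^3 - 23*s^2 - 14*s - 24)
3. apply the feedback formula to (P1*(P2+P3)*P4), P5, giving the overall T(s)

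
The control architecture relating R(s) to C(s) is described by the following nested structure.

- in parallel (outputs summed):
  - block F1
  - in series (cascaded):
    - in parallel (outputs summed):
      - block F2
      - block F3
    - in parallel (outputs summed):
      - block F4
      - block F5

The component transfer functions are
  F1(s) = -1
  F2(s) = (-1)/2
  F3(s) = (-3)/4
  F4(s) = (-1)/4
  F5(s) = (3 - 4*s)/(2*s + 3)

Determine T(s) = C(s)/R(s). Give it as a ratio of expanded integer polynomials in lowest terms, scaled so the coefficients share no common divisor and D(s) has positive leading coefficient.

Answer: (58*s - 93)/(32*s + 48)

Working:
Step 1: reduce the parallel group F2, F3; result (-5)/4
Step 2: parallel reduction of F4, F5; result (9 - 18*s)/(8*s + 12)
Step 3: combine (F2+F3), (F4+F5) in series; result (90*s - 45)/(32*s + 48)
Step 4: parallel reduction of F1, ((F2+F3)*(F4+F5)), giving the overall T(s)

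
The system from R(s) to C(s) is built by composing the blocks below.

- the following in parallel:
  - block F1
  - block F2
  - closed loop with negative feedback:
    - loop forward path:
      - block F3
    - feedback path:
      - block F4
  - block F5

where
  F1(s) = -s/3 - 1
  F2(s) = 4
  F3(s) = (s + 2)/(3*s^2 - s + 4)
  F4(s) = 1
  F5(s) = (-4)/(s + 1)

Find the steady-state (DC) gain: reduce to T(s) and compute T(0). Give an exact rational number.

The answer is -2/3.

Reasoning:
Step 1: close the feedback loop around F3, F4 = (s + 2)/(3*s^2 + 6)
Step 2: sum the parallel branches F1, F2, [F3/(1+F3*F4)], F5 = (-s^4 + 8*s^3 - 4*s^2 + 19*s - 4)/(3*s^3 + 3*s^2 + 6*s + 6)
The step-2 result is T(s). Setting s = 0: T(0) = -4/6 = -2/3.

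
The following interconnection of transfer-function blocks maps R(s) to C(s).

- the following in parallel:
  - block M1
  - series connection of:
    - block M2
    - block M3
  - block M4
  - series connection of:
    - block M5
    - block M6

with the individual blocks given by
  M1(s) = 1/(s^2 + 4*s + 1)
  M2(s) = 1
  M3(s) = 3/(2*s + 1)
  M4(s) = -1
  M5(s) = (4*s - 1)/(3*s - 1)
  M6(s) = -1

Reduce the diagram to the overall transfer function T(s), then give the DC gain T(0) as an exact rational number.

The answer is 2.

Reasoning:
(1) combine M2, M3 in series -> 3/(2*s + 1)
(2) series reduction of M5, M6 -> (1 - 4*s)/(3*s - 1)
(3) reduce the parallel group M1, (M2*M3), M4, (M5*M6) -> (-14*s^4 - 50*s^3 + 15*s^2 + 3*s - 2)/(6*s^4 + 25*s^3 + 9*s^2 - 3*s - 1)
The step-3 result is T(s). Setting s = 0: T(0) = -2/(-1) = 2.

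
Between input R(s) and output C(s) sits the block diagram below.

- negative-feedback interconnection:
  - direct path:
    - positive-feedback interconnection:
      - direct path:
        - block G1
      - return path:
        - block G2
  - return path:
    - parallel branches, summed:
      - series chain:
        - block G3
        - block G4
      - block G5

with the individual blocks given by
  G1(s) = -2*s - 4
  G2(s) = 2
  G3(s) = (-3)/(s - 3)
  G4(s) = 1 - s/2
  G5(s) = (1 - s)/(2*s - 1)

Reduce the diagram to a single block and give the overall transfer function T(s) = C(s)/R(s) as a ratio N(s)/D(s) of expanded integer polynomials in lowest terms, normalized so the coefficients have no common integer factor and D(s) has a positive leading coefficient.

First reduce the diagram to T(s).

Step 1: apply the feedback formula to G1, G2 = (-2*s - 4)/(4*s + 9)
Step 2: cascade G3, G4 = (3*s - 6)/(2*s - 6)
Step 3: reduce the parallel group (G3*G4), G5 = (4*s^2 - 7*s)/(4*s^2 - 14*s + 6)
Step 4: collapse the loop ([G1/(1-G1*G2)] forward, ((G3*G4)+G5) return); the result is T(s) itself (integer coefficients, no common factor, positive leading denominator coefficient)

Answer: (-4*s^3 + 6*s^2 + 22*s - 12)/(4*s^3 - 11*s^2 - 37*s + 27)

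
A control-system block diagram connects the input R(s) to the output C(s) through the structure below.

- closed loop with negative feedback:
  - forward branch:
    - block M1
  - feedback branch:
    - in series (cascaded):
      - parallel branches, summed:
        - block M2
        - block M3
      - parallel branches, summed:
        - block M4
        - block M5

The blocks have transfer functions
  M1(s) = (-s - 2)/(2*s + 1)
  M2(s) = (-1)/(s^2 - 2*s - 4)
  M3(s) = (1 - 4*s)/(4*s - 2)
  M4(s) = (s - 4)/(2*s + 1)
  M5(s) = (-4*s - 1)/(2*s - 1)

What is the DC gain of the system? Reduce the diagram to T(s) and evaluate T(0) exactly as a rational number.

The answer is 4.

Reasoning:
Step 1 - sum the parallel branches M2, M3 -> (-4*s^3 + 9*s^2 + 10*s - 2)/(4*s^3 - 10*s^2 - 12*s + 8)
Step 2 - add M4, M5 (parallel) -> (-6*s^2 - 15*s + 3)/(4*s^2 - 1)
Step 3 - multiply (M2+M3), (M4+M5) (series) -> (24*s^5 + 6*s^4 - 207*s^3 - 111*s^2 + 60*s - 6)/(16*s^5 - 40*s^4 - 52*s^3 + 42*s^2 + 12*s - 8)
Step 4 - feedback reduction of M1, ((M2+M3)*(M4+M5)) -> (-16*s^6 + 8*s^5 + 132*s^4 + 62*s^3 - 96*s^2 - 16*s + 16)/(8*s^6 - 118*s^5 + 51*s^4 + 557*s^3 + 228*s^2 - 118*s + 4)
That last expression is T(s); at s = 0 only the constant terms survive, so T(0) = 16/4 = 4.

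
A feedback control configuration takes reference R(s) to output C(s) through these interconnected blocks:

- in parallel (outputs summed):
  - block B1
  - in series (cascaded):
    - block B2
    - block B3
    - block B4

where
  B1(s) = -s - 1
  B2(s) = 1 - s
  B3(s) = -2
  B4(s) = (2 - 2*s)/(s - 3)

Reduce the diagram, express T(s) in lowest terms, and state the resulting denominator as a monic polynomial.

1. reduce the series chain B2, B3, B4 gives (-4*s^2 + 8*s - 4)/(s - 3)
2. parallel reduction of B1, (B2*B3*B4) gives (-5*s^2 + 10*s - 1)/(s - 3)
That last expression is T(s), already simplified, and its denominator is already monic.

Final answer: s - 3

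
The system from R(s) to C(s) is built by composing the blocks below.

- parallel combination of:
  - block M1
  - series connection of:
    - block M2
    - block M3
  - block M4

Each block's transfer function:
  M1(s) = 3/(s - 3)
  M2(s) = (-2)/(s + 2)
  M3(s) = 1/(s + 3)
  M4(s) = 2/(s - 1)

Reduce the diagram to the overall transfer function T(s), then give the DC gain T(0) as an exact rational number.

Answer: -10/3

Working:
(1) combine M2, M3 in series; result (-2)/(s^2 + 5*s + 6)
(2) sum the parallel branches M1, (M2*M3), M4; result (5*s^3 + 14*s^2 - 7*s - 60)/(s^4 + s^3 - 11*s^2 - 9*s + 18)
Evaluating the step-2 result (the overall T(s)) at s = 0 gives T(0) = -60/18 = -10/3.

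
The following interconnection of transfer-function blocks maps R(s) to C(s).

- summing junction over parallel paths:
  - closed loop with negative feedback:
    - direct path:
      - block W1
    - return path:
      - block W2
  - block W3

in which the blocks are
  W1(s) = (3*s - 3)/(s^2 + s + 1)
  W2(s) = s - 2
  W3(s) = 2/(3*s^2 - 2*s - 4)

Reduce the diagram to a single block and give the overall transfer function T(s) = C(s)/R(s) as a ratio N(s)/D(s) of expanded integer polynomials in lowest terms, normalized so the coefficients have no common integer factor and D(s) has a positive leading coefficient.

Reducing step by step:

(1) apply the feedback formula to W1, W2 gives (3*s - 3)/(4*s^2 - 8*s + 7)
(2) combine [W1/(1+W1*W2)], W3 in parallel - this is the overall T(s), already in the required normalized form

Answer: (9*s^3 - 7*s^2 - 22*s + 26)/(12*s^4 - 32*s^3 + 21*s^2 + 18*s - 28)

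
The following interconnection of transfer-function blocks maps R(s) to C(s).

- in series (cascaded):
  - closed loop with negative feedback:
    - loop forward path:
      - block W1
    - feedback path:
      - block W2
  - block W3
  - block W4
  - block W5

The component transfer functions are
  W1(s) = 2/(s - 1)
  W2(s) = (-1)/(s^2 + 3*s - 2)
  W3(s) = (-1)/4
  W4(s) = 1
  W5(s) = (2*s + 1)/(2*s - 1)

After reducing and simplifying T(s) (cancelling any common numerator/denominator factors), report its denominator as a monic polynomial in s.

Reducing step by step:

1. apply the feedback formula to W1, W2 = (2*s^2 + 6*s - 4)/(s^3 + 2*s^2 - 5*s)
2. reduce the series chain [W1/(1+W1*W2)], W3, W4, W5 = (-2*s^3 - 7*s^2 + s + 2)/(4*s^4 + 6*s^3 - 24*s^2 + 10*s)
No further cancellation is possible in the step-2 result, so that is T(s). Its denominator becomes monic after dividing by the leading coefficient 4.

Answer: s^4 + 3*s^3/2 - 6*s^2 + 5*s/2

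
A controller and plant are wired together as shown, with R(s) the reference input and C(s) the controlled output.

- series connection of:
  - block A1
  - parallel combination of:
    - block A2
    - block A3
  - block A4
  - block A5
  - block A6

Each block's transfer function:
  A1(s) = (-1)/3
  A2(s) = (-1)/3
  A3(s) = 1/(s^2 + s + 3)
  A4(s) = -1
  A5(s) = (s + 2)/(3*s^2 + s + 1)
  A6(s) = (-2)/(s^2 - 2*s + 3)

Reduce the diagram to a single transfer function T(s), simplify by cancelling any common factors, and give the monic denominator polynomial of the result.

Answer: s^6 - 2*s^5/3 + 4*s^4 - 2*s^3 + 28*s^2/3 + 2*s + 3

Working:
Step 1 - sum the parallel branches A2, A3 -> (-s^2 - s)/(3*s^2 + 3*s + 9)
Step 2 - combine A1, (A2+A3), A4, A5, A6 in series -> (2*s^3 + 6*s^2 + 4*s)/(27*s^6 - 18*s^5 + 108*s^4 - 54*s^3 + 252*s^2 + 54*s + 81)
The result of step 2 is T(s) in lowest terms. Its denominator has leading coefficient 27; dividing the denominator through by 27 makes it monic.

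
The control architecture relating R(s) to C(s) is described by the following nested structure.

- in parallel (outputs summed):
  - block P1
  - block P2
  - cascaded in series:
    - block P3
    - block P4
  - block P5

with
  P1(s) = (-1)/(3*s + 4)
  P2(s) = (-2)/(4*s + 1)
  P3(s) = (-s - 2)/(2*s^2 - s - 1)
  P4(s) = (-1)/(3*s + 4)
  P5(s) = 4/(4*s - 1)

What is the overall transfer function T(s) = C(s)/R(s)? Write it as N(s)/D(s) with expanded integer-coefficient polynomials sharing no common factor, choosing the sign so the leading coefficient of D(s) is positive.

Answer: (16*s^4 + 108*s^3 + 24*s^2 - 76*s - 27)/(96*s^5 + 80*s^4 - 118*s^3 - 69*s^2 + 7*s + 4)

Working:
[1] reduce the series chain P3, P4: (s + 2)/(6*s^3 + 5*s^2 - 7*s - 4)
[2] parallel reduction of P1, P2, (P3*P4), P5, which is the overall transfer function T(s) = C(s)/R(s) in lowest terms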